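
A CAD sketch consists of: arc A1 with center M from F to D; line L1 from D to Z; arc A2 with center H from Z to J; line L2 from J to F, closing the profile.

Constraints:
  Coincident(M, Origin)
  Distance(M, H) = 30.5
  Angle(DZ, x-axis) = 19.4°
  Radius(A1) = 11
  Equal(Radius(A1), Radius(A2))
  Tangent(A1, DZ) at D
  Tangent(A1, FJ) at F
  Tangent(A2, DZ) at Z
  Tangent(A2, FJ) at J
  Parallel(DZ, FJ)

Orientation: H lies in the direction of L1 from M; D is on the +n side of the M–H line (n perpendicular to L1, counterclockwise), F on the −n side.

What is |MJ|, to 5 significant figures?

32.423

The slot axis is L1's direction at 19.4°, so u = (cos 19.4°, sin 19.4°) = (0.94322, 0.33216) and n = (−sin 19.4°, cos 19.4°) = (-0.33216, 0.94322). M is at the origin and H lies 30.5 along u from M, so H = 30.5·u = (28.768, 10.131). Tangency of A1 to both parallel lines with radius 11.0 puts D and F at M ± 11.0·n: D = (-3.6538, 10.375), F = (3.6538, -10.375). Equal radii place Z and J the same way about H: Z = H + 11.0·n = (25.115, 20.506), J = H − 11.0·n = (32.422, -0.24453). Then |MJ| = |J − M| = 32.423.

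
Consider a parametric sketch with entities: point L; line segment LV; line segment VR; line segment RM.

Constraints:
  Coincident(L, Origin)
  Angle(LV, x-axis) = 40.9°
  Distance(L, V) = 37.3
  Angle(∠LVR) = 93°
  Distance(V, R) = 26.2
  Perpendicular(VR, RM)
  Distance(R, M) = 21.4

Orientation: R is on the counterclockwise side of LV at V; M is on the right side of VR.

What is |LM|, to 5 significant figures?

65.056

L is at the origin; LV runs at 40.9° with length 37.3, so V = 37.3·(cos 40.9°, sin 40.9°) = (28.193, 24.422). ∠LVR = 93.0°, so VR runs at 40.9° + (180° − 93.0°) = 127.90° from the x-axis; with |VR| = 26.2, R = V + 26.2·(cos 127.90°, sin 127.90°) = (12.099, 45.096). The perpendicularity gives RM at right angles to VR; with |RM| = 21.4 on the right of VR, M = R + 21.4·(0.78908, 0.61429) = (28.985, 58.242). Then |LM| = |M − L| = 65.056.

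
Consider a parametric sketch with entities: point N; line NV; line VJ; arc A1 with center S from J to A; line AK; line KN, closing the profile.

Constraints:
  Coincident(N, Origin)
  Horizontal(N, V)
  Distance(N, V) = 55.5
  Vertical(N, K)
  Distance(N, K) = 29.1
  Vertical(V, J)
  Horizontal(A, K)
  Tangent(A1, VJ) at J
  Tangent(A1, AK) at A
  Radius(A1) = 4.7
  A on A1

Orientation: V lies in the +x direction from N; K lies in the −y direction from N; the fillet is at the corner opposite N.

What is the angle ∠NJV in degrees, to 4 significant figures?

66.27°

The virtual corner opposite N is at (55.50, -29.10). Tangency of A1 to VJ means the radius SJ is perpendicular to VJ and A1 meets AK tangentially, so SA is at right angles to AK, with radius 4.7, so the center S sits 4.7 in from both sides at S = (50.80, -24.40). That places the tangent points at J = (55.50, -24.40) on VJ and A = (50.80, -29.10) on AK. Then cos ∠NJV = JN·JV / (|JN||JV|), giving 66.27°.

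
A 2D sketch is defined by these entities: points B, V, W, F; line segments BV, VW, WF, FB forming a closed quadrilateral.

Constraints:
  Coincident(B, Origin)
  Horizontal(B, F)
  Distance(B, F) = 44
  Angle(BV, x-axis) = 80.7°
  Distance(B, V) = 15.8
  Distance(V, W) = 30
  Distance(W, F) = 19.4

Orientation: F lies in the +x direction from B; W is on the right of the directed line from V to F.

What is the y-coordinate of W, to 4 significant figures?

-4.234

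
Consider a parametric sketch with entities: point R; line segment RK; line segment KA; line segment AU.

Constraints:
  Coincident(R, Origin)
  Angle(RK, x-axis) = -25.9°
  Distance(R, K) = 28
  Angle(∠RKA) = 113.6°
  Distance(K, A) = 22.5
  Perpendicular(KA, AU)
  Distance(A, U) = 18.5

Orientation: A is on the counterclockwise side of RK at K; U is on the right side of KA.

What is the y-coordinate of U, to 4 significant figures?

-11.69

∠RKA = 113.6°, so KA runs at -25.9° + (180° − 113.6°) = 40.50° from the x-axis; with |KA| = 22.5, A = K + 22.5·(cos 40.50°, sin 40.50°) = (42.30, 2.382). The perpendicularity gives AU at right angles to KA; with |AU| = 18.5 on the right of KA, U = A + 18.5·(0.6494, -0.7604) = (54.31, -11.69). So U.y = -11.69.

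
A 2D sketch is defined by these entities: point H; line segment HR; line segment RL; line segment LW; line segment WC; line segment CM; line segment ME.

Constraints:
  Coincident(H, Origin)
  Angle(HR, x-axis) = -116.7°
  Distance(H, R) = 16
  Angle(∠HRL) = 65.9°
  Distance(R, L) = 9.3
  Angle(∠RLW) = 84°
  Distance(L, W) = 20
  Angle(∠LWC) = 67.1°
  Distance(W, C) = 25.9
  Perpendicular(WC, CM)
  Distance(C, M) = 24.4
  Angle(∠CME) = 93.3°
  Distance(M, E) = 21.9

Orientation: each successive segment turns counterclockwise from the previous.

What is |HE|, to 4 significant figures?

21.38

H is at the origin; HR runs at -116.7° with length 16.0, so R = (-7.189, -14.29). ∠HRL = 65.9° gives RL at -2.600° from the x-axis; with |RL| = 9.3, L = (2.101, -14.72). ∠RLW = 84.0° gives LW at 93.40° from the x-axis; with |LW| = 20.0, W = (0.9152, 5.249). ∠LWC = 67.1° gives WC at -153.7° from the x-axis; with |WC| = 25.9, C = (-22.30, -6.227). The perpendicularity gives CM at right angles to WC, so CM runs at -63.70°; with |CM| = 24.4, M = (-11.49, -28.10). ∠CME = 93.3° gives ME at 23.00° from the x-axis; with |ME| = 21.9, E = (8.666, -19.54). Then |HE| = |E − H| = 21.38.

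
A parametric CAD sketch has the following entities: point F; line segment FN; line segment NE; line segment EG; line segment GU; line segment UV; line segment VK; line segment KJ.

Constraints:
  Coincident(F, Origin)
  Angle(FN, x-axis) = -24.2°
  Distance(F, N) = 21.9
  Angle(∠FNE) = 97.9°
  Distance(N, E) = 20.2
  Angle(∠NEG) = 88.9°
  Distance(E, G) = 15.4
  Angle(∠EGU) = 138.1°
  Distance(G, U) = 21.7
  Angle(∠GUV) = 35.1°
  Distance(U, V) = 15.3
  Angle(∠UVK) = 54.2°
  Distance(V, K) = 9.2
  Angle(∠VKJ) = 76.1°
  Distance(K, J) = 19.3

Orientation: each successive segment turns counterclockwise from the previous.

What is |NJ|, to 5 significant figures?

32.901

∠UVK = 54.2° gives VK at 101.60° from the x-axis; with |VK| = 9.2, K = (8.3063, 14.703). ∠VKJ = 76.1° gives KJ at -154.50° from the x-axis; with |KJ| = 19.3, J = (-9.1136, 6.3942). Then |NJ| = |J − N| = 32.901.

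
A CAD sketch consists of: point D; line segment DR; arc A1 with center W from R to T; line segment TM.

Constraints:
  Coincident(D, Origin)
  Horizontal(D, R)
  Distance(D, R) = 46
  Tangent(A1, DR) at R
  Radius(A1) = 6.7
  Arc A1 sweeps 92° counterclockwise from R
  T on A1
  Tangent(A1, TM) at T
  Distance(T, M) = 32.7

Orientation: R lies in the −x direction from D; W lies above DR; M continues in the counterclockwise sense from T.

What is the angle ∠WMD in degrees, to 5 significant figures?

55.174°

D is at the origin; D and R share the same y with |DR| = 46.0 and R on the −x side, so R = (-46.000, 0.0000). Tangency of A1 to DR means the radius WR is perpendicular to DR, so W = R + (0, 6.7) = (-46.000, 6.7000). On A1, R sits at bearing -90° from W; a 92° counterclockwise sweep puts T at bearing 2°, so T = W + 6.7·(cos 2°, sin 2°) = (-39.304, 6.9338). The tangent condition forces WT to be normal to TM, so TM runs along (−sin 2°, cos 2°); with |TM| = 32.7, M = (-40.445, 39.614). Then cos ∠WMD = MW·MD / (|MW||MD|), giving 55.174°.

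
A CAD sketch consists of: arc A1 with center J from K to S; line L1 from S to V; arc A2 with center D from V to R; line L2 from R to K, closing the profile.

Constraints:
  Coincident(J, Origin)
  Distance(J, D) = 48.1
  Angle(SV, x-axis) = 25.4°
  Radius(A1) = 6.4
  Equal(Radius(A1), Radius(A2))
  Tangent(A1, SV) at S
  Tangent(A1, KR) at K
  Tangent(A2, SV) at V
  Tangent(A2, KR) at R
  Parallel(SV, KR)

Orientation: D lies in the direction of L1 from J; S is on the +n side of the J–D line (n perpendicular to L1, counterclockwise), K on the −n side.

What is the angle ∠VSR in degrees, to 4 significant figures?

14.90°

Tangency of A1 to both parallel lines with radius 6.4 puts S and K at J ± 6.4·n: S = (-2.745, 5.781), K = (2.745, -5.781). Equal radii place V and R the same way about D: V = D + 6.4·n = (40.71, 26.41), R = D − 6.4·n = (46.20, 14.85). Then cos ∠VSR = SV·SR / (|SV||SR|), giving 14.90°.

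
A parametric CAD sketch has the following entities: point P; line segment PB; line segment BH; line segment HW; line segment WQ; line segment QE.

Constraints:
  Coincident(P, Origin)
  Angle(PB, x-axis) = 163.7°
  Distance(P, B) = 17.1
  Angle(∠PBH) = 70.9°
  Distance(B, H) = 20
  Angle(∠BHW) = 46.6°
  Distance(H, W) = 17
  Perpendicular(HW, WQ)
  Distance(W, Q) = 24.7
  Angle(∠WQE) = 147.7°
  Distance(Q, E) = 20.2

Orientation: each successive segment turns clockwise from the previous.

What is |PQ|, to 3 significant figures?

25.8

∠BHW = 46.6° gives HW at -78.8° from the x-axis; with |HW| = 17.0, W = (-1.53, 4.43). HW ⟂ WQ, so WQ runs at -169°; with |WQ| = 24.7, Q = (-25.8, -0.372). Then |PQ| = |Q − P| = 25.8.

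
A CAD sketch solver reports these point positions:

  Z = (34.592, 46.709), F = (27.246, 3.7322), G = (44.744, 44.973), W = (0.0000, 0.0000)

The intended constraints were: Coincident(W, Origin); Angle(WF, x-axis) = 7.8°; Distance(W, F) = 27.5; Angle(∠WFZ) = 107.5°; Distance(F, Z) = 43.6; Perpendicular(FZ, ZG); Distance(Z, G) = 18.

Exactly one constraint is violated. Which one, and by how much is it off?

Distance(Z, G) = 18 — off by 7.70.

W = (0.00, 0.00) ✓; WF at 7.800° ✓; |WF| = 27.50 ✓; ∠WFZ = 107.5° ✓; |FZ| = 43.60 ✓; ∠(FZ, ZG) = 90.00° ✓; |ZG| = 10.30 ✗.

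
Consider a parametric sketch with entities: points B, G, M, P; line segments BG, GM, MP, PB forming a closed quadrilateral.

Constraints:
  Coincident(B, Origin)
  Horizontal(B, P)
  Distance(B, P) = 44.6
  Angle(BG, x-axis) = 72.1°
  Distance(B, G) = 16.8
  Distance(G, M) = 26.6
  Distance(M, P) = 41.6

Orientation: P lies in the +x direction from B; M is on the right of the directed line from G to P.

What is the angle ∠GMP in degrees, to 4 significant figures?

73.53°

Checks: |GM| = 26.60 ✓; |MP| = 41.60 ✓.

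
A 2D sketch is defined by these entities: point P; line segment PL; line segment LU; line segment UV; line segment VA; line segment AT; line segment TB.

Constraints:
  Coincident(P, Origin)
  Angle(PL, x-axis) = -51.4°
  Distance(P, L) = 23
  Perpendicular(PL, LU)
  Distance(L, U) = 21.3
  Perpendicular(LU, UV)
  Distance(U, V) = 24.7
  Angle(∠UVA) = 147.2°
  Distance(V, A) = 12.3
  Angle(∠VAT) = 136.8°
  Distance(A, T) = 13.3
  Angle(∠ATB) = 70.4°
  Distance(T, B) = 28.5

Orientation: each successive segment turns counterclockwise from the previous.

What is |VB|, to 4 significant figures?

22.38

P is at the origin; PL runs at -51.4° with length 23.0, so L = (14.35, -17.97). The perpendicularity gives LU at right angles to PL, so LU runs at 38.60°; with |LU| = 21.3, U = (31.00, -4.686). LU ⟂ UV, so UV runs at 128.6°; with |UV| = 24.7, V = (15.59, 14.62). ∠UVA = 147.2° gives VA at 161.4° from the x-axis; with |VA| = 12.3, A = (3.928, 18.54). ∠VAT = 136.8° gives AT at -155.4° from the x-axis; with |AT| = 13.3, T = (-8.165, 13.00). ∠ATB = 70.4° gives TB at -45.80° from the x-axis; with |TB| = 28.5, B = (11.70, -7.428). Then |VB| = |B − V| = 22.38.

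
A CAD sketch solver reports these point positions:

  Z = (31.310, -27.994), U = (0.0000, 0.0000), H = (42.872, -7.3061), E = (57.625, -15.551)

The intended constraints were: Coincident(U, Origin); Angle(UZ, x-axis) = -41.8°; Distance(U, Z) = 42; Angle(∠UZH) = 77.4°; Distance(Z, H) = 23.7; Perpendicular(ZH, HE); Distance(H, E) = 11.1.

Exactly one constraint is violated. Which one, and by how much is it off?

Distance(H, E) = 11.1 — off by 5.80.

U = (0.00, 0.00) ✓; UZ at -41.80° ✓; |UZ| = 42.00 ✓; ∠UZH = 77.40° ✓; |ZH| = 23.70 ✓; ∠(ZH, HE) = 90.00° ✓; |HE| = 16.90 ✗.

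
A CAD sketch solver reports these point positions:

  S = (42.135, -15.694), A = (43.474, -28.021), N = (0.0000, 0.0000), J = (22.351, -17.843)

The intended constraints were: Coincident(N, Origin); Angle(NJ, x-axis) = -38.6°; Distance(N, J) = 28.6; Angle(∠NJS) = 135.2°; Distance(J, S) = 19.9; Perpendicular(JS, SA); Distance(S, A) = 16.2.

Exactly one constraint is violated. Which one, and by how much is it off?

Distance(S, A) = 16.2 — off by 3.80.

N = (0.00, 0.00) ✓; NJ at -38.60° ✓; |NJ| = 28.60 ✓; ∠NJS = 135.2° ✓; |JS| = 19.90 ✓; ∠(JS, SA) = 90.00° ✓; |SA| = 12.40 ✗.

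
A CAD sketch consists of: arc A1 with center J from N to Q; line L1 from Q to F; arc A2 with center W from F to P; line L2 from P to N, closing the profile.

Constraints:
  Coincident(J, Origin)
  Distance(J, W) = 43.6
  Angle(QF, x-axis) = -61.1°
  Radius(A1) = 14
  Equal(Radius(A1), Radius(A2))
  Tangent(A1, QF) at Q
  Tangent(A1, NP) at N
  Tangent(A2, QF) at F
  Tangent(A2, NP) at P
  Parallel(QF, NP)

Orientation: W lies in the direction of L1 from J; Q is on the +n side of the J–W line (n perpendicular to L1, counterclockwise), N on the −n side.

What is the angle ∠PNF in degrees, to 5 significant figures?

32.709°

Tangency of A1 to both parallel lines with radius 14.0 puts Q and N at J ± 14.0·n: Q = (12.257, 6.7660), N = (-12.257, -6.7660). Equal radii place F and P the same way about W: F = W + 14.0·n = (33.328, -31.404), P = W − 14.0·n = (8.8146, -44.936). Then cos ∠PNF = NP·NF / (|NP||NF|), giving 32.709°.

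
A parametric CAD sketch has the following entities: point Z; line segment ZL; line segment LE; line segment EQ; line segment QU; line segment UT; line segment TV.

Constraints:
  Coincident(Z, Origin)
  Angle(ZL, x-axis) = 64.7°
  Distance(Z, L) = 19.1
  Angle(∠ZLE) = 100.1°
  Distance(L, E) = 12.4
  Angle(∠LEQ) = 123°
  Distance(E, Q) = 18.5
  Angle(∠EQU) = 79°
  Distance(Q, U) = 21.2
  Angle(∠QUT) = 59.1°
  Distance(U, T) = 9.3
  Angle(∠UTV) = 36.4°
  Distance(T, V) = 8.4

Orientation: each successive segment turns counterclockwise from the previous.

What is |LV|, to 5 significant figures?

23.194

Z is at the origin; ZL runs at 64.7° with length 19.1, so L = (8.1625, 17.268). ∠ZLE = 100.1° gives LE at 144.60° from the x-axis; with |LE| = 12.4, E = (-1.9450, 24.451). ∠LEQ = 123.0° gives EQ at -158.40° from the x-axis; with |EQ| = 18.5, Q = (-19.146, 17.641). ∠EQU = 79.0° gives QU at -57.400° from the x-axis; with |QU| = 21.2, U = (-7.7240, -0.21923). ∠QUT = 59.1° gives UT at 63.500° from the x-axis; with |UT| = 9.3, T = (-3.5743, 8.1037). ∠UTV = 36.4° gives TV at -152.90° from the x-axis; with |TV| = 8.4, V = (-11.052, 4.2771). Then |LV| = |V − L| = 23.194.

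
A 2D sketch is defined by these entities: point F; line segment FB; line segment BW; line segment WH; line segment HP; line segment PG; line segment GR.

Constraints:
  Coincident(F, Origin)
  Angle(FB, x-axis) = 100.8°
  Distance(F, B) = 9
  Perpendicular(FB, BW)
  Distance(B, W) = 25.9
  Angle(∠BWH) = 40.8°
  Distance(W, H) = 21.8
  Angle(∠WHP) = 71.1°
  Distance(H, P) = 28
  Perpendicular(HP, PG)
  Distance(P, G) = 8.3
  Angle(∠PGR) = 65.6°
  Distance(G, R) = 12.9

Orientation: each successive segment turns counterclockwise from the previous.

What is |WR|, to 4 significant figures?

19.90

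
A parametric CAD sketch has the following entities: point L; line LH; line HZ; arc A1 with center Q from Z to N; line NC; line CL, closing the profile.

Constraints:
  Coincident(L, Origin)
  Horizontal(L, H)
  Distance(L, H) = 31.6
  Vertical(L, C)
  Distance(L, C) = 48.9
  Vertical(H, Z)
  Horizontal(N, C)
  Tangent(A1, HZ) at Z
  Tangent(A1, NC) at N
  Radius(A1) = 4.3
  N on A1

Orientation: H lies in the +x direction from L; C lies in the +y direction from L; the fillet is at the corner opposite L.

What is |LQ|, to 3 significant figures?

52.3

L is at the origin; LH is horizontal with |LH| = 31.6 and H on the +x side, so H = (31.6, 0.00). LC is vertical with |LC| = 48.9 and C on the +y side, so C = (0.00, 48.9). The virtual corner opposite L is at (31.6, 48.9). Tangency of A1 to HZ means the radius QZ is perpendicular to HZ and since A1 is tangent to NC there, QN ⟂ NC, with radius 4.3, so the center Q sits 4.3 in from both sides at Q = (27.3, 44.6). Then |LQ| = |Q − L| = 52.3.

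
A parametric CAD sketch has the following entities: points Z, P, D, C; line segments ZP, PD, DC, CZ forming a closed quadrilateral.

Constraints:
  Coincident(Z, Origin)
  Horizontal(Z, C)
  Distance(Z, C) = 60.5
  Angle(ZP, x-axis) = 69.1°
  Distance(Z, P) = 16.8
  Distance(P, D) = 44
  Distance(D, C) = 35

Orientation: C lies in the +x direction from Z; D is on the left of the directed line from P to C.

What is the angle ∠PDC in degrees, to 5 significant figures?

91.048°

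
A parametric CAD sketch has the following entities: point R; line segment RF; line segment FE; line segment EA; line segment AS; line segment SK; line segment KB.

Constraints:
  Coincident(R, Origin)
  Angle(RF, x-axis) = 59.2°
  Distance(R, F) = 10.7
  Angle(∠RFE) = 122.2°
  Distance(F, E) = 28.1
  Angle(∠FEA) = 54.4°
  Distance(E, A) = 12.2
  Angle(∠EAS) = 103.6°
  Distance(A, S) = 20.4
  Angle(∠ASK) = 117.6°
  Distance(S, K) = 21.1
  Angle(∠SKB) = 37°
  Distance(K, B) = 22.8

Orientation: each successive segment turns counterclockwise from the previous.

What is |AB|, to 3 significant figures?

13.1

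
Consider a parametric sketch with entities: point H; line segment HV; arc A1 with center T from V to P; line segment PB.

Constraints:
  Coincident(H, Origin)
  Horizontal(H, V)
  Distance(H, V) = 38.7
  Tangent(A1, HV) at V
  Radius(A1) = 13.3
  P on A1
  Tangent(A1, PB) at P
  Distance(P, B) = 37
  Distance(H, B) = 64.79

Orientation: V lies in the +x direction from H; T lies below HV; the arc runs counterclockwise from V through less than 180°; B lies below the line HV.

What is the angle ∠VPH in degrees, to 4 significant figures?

91.88°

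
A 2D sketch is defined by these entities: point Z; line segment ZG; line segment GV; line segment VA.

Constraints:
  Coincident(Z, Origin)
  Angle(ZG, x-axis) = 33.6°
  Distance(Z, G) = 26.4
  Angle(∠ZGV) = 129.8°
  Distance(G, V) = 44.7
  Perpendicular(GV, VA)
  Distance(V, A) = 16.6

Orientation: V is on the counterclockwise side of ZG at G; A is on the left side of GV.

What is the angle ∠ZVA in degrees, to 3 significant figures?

71.8°

Z is at the origin; ZG runs at 33.6° with length 26.4, so G = 26.4·(cos 33.6°, sin 33.6°) = (22.0, 14.6). ∠ZGV = 129.8°, so GV runs at 33.6° + (180° − 129.8°) = 83.8° from the x-axis; with |GV| = 44.7, V = G + 44.7·(cos 83.8°, sin 83.8°) = (26.8, 59.0). GV ⟂ VA; with |VA| = 16.6 on the left of GV, A = V + 16.6·(-0.994, 0.108) = (10.3, 60.8). Then cos ∠ZVA = VZ·VA / (|VZ||VA|), giving 71.8°.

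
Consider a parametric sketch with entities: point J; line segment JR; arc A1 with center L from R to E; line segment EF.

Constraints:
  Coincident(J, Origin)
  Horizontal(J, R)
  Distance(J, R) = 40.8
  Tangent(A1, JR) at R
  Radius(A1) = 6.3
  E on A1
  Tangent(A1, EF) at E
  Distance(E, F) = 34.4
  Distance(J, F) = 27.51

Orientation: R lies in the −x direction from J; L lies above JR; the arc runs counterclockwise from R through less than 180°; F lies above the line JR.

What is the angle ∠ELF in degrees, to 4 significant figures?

79.62°

Checks: |LE| = 6.300 ✓; ∠(LE, EF) = 90.00° ✓; |EF| = 34.40 ✓; |JF| = 27.51 ✓.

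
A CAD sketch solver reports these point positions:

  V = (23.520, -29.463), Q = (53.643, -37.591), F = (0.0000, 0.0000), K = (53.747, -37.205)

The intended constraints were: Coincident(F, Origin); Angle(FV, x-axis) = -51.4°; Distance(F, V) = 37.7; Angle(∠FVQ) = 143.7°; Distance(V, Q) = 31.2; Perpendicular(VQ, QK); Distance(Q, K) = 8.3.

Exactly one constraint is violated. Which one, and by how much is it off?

Distance(Q, K) = 8.3 — off by 7.90.

F = (0.00, 0.00) ✓; FV at -51.40° ✓; |FV| = 37.70 ✓; ∠FVQ = 143.7° ✓; |VQ| = 31.20 ✓; ∠(VQ, QK) = 90.02° ✓; |QK| = 0.3998 ✗.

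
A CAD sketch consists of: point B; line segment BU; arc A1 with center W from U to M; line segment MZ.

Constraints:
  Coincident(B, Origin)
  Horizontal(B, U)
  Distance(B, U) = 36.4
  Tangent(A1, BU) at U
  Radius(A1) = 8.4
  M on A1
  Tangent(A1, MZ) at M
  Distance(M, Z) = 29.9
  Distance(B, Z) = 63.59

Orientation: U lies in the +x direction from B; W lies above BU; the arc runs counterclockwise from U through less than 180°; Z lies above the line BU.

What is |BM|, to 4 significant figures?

44.78

Checks: |WM| = 8.400 ✓; ∠(WM, MZ) = 90.00° ✓; |MZ| = 29.90 ✓; |BZ| = 63.59 ✓.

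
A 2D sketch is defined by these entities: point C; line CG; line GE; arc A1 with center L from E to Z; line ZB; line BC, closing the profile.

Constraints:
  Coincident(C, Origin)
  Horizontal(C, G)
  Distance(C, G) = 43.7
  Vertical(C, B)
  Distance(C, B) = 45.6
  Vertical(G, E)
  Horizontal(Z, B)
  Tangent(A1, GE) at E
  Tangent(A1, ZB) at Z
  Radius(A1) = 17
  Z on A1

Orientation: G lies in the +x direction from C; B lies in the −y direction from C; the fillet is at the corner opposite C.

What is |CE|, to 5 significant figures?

52.227

The virtual corner opposite C is at (43.700, -45.600). Tangency of A1 to GE means the radius LE is perpendicular to GE and since A1 is tangent to ZB there, LZ ⟂ ZB, with radius 17.0, so the center L sits 17.0 in from both sides at L = (26.700, -28.600). That places the tangent points at E = (43.700, -28.600) on GE and Z = (26.700, -45.600) on ZB. Then |CE| = |E − C| = 52.227.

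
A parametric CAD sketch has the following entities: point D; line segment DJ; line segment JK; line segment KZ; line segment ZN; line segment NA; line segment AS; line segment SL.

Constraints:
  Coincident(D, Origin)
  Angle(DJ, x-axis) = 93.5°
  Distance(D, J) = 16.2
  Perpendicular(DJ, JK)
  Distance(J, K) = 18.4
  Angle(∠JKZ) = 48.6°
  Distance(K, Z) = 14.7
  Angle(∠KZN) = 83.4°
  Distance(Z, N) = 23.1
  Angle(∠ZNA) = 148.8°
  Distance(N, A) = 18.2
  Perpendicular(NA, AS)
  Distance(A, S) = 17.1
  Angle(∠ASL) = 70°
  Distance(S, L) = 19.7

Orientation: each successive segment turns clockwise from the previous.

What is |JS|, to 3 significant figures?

28.0

∠ZNA = 148.8° gives NA at 104° from the x-axis; with |NA| = 18.2, A = (-12.6, 39.5). NA is perpendicular to AS, so AS runs at 14.3°; with |AS| = 17.1, S = (3.95, 43.7). Then |JS| = |S − J| = 28.0.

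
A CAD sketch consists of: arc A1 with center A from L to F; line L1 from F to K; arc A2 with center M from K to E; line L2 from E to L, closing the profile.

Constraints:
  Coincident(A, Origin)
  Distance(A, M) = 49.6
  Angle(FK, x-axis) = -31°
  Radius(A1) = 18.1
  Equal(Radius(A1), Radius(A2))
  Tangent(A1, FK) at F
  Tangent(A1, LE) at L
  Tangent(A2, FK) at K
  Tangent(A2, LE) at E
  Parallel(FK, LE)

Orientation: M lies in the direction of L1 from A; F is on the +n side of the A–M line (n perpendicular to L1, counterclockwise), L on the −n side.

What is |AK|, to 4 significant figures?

52.80

The slot axis is L1's direction at -31.0°, so u = (cos -31.0°, sin -31.0°) = (0.8572, -0.5150) and n = (−sin -31.0°, cos -31.0°) = (0.5150, 0.8572). A is at the origin and M lies 49.6 along u from A, so M = 49.6·u = (42.52, -25.55). Tangency of A1 to both parallel lines with radius 18.1 puts F and L at A ± 18.1·n: F = (9.322, 15.51), L = (-9.322, -15.51). Equal radii place K and E the same way about M: K = M + 18.1·n = (51.84, -10.03), E = M − 18.1·n = (33.19, -41.06). Then |AK| = |K − A| = 52.80.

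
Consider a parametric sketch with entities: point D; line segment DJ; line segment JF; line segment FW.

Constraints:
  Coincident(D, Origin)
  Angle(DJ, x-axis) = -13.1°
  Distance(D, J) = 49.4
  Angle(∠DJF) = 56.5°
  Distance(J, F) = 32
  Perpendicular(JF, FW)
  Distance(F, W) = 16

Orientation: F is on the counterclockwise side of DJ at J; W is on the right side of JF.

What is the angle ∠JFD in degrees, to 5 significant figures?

83.444°

D is at the origin; DJ runs at -13.1° with length 49.4, so J = 49.4·(cos -13.1°, sin -13.1°) = (48.114, -11.197). ∠DJF = 56.5°, so JF runs at -13.1° + (180° − 56.5°) = 110.40° from the x-axis; with |JF| = 32.0, F = J + 32.0·(cos 110.40°, sin 110.40°) = (36.960, 18.796). Then cos ∠JFD = FJ·FD / (|FJ||FD|), giving 83.444°.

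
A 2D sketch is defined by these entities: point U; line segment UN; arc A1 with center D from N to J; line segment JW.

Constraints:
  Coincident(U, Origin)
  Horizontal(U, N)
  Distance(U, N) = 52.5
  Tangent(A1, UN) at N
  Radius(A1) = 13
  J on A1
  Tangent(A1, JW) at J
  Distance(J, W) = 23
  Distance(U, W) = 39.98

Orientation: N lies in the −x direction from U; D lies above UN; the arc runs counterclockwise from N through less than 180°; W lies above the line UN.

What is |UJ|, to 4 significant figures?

41.71

Checks: |DJ| = 13.00 ✓; ∠(DJ, JW) = 90.00° ✓; |JW| = 23.00 ✓; |UW| = 39.98 ✓.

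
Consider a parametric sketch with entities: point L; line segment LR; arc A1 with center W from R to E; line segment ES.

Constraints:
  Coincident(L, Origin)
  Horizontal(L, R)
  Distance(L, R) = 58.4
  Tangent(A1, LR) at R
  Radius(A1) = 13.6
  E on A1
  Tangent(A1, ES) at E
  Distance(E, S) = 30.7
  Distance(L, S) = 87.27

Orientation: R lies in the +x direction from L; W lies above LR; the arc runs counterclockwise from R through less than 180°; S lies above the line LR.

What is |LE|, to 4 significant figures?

72.75

Checks: |WE| = 13.60 ✓; ∠(WE, ES) = 90.00° ✓; |ES| = 30.70 ✓; |LS| = 87.27 ✓.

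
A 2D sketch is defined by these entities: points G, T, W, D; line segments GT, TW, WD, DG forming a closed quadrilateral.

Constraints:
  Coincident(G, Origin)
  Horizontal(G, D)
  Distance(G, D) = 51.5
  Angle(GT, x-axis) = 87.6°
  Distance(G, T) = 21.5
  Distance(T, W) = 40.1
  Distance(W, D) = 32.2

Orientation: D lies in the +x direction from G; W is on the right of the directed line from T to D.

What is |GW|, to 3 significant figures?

25.3

Checks: |TW| = 40.10 ✓; |WD| = 32.20 ✓.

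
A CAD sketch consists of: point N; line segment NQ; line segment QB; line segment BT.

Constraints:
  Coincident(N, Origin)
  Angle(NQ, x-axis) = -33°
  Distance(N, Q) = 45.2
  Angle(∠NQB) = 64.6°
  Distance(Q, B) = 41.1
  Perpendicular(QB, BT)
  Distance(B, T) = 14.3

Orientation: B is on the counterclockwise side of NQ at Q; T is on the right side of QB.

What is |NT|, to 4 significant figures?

59.25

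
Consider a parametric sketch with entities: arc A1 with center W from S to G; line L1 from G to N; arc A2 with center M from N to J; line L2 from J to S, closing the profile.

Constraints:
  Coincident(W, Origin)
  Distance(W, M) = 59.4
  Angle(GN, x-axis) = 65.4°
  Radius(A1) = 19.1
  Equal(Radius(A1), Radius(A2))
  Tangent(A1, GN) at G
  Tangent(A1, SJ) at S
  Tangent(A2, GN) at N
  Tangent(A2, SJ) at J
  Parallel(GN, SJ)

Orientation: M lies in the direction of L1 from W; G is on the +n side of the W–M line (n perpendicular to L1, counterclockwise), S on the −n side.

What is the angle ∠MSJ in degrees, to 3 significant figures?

17.8°

The slot axis is L1's direction at 65.4°, so u = (cos 65.4°, sin 65.4°) = (0.416, 0.909) and n = (−sin 65.4°, cos 65.4°) = (-0.909, 0.416). W is at the origin and M lies 59.4 along u from W, so M = 59.4·u = (24.7, 54.0). Tangency of A1 to both parallel lines with radius 19.1 puts G and S at W ± 19.1·n: G = (-17.4, 7.95), S = (17.4, -7.95). Equal radii place N and J the same way about M: N = M + 19.1·n = (7.36, 62.0), J = M − 19.1·n = (42.1, 46.1). Then cos ∠MSJ = SM·SJ / (|SM||SJ|), giving 17.8°.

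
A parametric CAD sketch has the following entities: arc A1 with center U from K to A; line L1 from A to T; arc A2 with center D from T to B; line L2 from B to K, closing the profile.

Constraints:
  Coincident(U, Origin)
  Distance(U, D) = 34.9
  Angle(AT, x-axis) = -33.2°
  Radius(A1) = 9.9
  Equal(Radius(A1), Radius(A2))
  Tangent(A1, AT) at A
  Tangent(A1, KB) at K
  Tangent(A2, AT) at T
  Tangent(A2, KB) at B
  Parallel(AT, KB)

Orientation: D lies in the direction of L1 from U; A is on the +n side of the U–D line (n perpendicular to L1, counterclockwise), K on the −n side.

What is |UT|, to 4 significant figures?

36.28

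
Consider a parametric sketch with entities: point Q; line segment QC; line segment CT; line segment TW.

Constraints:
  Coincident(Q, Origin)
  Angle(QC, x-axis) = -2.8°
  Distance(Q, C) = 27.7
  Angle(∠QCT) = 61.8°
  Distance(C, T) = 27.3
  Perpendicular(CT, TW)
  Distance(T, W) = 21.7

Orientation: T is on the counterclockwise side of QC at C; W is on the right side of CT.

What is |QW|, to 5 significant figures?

48.252

Q is at the origin; QC runs at -2.8° with length 27.7, so C = 27.7·(cos -2.8°, sin -2.8°) = (27.667, -1.3531). ∠QCT = 61.8°, so CT runs at -2.8° + (180° − 61.8°) = 115.40° from the x-axis; with |CT| = 27.3, T = C + 27.3·(cos 115.40°, sin 115.40°) = (15.957, 23.308). The perpendicularity gives TW at right angles to CT; with |TW| = 21.7 on the right of CT, W = T + 21.7·(0.90334, 0.42894) = (35.559, 32.616). Then |QW| = |W − Q| = 48.252.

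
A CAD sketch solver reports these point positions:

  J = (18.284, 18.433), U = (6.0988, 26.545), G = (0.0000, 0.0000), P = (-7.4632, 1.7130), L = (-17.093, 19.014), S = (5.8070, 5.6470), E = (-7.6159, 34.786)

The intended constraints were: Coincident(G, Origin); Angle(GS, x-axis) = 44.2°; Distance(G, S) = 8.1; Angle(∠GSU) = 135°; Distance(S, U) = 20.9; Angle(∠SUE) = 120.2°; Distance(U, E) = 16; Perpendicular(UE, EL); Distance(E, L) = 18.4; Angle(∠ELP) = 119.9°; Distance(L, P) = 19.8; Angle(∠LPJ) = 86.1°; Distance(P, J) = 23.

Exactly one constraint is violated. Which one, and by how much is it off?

Distance(P, J) = 23 — off by 7.70.

G = (0.00, 0.00) ✓; GS at 44.20° ✓; |GS| = 8.100 ✓; ∠GSU = 135.0° ✓; |SU| = 20.90 ✓; ∠SUE = 120.2° ✓; |UE| = 16.00 ✓; ∠(UE, EL) = 90.00° ✓; |EL| = 18.40 ✓; ∠ELP = 119.9° ✓; |LP| = 19.80 ✓; ∠LPJ = 86.10° ✓; |PJ| = 30.70 ✗.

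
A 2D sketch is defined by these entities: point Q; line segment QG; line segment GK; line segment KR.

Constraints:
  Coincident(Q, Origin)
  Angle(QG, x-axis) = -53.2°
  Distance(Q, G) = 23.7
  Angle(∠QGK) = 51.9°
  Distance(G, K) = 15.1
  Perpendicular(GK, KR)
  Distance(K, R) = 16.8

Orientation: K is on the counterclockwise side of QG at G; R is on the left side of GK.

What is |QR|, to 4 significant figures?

1.911

Q is at the origin; QG runs at -53.2° with length 23.7, so G = 23.7·(cos -53.2°, sin -53.2°) = (14.20, -18.98). ∠QGK = 51.9°, so GK runs at -53.2° + (180° − 51.9°) = 74.90° from the x-axis; with |GK| = 15.1, K = G + 15.1·(cos 74.90°, sin 74.90°) = (18.13, -4.399). GK is perpendicular to KR; with |KR| = 16.8 on the left of GK, R = K + 16.8·(-0.9655, 0.2605) = (1.911, -0.02222). Then |QR| = |R − Q| = 1.911.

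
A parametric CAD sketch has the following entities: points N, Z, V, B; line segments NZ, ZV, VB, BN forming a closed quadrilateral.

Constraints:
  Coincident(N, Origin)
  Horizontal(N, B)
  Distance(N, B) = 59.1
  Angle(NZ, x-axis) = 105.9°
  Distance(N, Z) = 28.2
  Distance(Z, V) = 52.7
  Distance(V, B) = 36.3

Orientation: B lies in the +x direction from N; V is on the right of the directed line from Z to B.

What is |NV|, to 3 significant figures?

29.0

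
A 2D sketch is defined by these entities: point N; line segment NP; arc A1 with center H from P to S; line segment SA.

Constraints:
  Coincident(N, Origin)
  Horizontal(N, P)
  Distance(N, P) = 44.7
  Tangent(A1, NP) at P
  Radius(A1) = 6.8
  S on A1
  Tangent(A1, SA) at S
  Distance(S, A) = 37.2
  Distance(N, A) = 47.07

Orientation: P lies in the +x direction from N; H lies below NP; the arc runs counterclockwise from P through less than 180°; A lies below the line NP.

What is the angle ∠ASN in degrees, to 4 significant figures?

76.79°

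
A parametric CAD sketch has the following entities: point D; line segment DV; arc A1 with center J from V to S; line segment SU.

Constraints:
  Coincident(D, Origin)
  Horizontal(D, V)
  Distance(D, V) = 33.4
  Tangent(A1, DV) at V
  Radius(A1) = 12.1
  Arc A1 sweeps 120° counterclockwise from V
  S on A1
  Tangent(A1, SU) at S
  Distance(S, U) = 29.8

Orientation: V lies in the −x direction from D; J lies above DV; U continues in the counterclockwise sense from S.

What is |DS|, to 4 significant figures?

29.24

Tangency of A1 to DV means the radius JV is perpendicular to DV, so J = V + (0, 12.1) = (-33.40, 12.10). On A1, V sits at bearing -90° from J; a 120° counterclockwise sweep puts S at bearing 30°, so S = J + 12.1·(cos 30°, sin 30°) = (-22.92, 18.15). Then |DS| = |S − D| = 29.24.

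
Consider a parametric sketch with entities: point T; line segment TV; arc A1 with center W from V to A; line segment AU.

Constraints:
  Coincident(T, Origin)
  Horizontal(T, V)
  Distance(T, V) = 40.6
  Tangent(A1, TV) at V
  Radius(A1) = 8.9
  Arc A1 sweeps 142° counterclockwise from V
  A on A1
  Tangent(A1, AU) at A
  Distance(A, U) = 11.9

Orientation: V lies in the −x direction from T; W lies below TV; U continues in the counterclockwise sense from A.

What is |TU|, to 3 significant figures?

43.4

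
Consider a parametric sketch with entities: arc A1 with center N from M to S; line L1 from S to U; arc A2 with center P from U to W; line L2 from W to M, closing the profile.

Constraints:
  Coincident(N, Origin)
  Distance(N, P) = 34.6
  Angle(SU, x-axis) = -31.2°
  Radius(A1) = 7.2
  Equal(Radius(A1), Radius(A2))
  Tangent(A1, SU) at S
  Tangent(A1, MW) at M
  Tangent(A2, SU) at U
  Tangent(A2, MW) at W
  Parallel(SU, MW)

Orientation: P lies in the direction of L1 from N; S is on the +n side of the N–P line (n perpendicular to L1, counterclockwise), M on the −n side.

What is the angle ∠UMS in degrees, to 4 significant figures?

67.40°

Tangency of A1 to both parallel lines with radius 7.2 puts S and M at N ± 7.2·n: S = (3.730, 6.159), M = (-3.730, -6.159). Equal radii place U and W the same way about P: U = P + 7.2·n = (33.33, -11.77), W = P − 7.2·n = (25.87, -24.08). Then cos ∠UMS = MU·MS / (|MU||MS|), giving 67.40°.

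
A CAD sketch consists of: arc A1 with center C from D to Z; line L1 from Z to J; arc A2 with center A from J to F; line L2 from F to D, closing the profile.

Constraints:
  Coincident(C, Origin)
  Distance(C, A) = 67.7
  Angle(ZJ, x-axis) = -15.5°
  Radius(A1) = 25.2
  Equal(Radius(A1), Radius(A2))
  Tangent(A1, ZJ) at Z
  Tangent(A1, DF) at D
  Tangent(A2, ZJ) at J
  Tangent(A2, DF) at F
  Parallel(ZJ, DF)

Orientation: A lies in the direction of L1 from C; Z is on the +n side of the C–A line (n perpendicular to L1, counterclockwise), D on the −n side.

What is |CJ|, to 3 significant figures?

72.2

Tangency of A1 to both parallel lines with radius 25.2 puts Z and D at C ± 25.2·n: Z = (6.73, 24.3), D = (-6.73, -24.3). Equal radii place J and F the same way about A: J = A + 25.2·n = (72.0, 6.19), F = A − 25.2·n = (58.5, -42.4). Then |CJ| = |J − C| = 72.2.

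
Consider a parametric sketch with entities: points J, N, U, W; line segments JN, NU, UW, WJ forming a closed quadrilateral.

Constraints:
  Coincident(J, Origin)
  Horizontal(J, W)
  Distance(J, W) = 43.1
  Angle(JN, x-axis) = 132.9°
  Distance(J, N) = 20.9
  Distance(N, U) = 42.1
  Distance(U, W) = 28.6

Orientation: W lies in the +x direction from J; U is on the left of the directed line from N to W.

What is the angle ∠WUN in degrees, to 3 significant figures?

113°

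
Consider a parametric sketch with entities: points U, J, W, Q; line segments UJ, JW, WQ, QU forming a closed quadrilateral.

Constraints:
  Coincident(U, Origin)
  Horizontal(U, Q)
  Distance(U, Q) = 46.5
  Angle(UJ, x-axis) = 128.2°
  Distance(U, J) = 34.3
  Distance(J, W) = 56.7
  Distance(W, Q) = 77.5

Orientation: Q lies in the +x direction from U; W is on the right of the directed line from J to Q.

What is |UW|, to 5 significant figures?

38.830

U is at the origin; U and Q share the same y with |UQ| = 46.5 and Q in +x, so Q = (46.5, 0). UJ runs at 128.2° with |UJ| = 34.3, so J = (-21.211, 26.955). W is determined by |JW| = 56.7 and |WQ| = 77.5 together: it lies at the intersection of circle(J, 56.7) and circle(Q, 77.5). With |JQ| = 72.879, the foot of the radical line on JQ is 17.289 from J and the perpendicular offset is √(56.7² − 17.289²) = 54.000. Taking the right-of-JQ solution: W = (-25.120, -29.610).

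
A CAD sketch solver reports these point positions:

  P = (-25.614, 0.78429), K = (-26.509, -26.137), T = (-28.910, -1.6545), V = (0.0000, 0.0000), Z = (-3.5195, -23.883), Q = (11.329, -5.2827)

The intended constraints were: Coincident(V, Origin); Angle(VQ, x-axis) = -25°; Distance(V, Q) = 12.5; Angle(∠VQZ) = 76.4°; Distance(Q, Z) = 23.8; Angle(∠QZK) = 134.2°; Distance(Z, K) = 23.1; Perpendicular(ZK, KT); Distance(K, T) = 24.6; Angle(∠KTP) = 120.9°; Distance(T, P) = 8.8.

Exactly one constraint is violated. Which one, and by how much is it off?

Distance(T, P) = 8.8 — off by 4.70.

V = (0.00, 0.00) ✓; VQ at -25.00° ✓; |VQ| = 12.50 ✓; ∠VQZ = 76.40° ✓; |QZ| = 23.80 ✓; ∠QZK = 134.2° ✓; |ZK| = 23.10 ✓; ∠(ZK, KT) = 90.00° ✓; |KT| = 24.60 ✓; ∠KTP = 120.9° ✓; |TP| = 4.100 ✗.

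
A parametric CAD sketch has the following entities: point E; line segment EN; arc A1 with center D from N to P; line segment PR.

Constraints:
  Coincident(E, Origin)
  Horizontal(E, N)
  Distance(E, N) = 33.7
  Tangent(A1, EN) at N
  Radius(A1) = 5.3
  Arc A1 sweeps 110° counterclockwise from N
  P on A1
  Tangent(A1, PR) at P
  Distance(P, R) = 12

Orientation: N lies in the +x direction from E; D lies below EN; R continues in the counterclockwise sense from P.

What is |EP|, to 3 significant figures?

29.6

A1 meets EN tangentially, so DN is at right angles to EN, so D = N + (0, -5.3) = (33.7, -5.30). On A1, N sits at bearing 90° from D; a 110° counterclockwise sweep puts P at bearing 200°, so P = D + 5.3·(cos 200°, sin 200°) = (28.7, -7.11). Then |EP| = |P − E| = 29.6.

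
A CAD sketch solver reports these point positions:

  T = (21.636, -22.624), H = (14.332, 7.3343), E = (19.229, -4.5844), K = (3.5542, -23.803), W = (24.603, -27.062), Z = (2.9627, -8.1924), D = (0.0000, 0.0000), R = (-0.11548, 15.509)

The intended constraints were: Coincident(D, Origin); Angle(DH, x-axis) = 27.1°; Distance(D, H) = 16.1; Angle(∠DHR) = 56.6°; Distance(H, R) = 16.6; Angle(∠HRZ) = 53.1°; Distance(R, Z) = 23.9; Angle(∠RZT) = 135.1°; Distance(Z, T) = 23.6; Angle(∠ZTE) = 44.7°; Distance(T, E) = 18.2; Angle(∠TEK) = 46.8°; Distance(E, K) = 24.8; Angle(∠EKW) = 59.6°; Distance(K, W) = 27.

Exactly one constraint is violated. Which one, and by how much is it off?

Distance(K, W) = 27 — off by 5.70.

D = (0.00, 0.00) ✓; DH at 27.10° ✓; |DH| = 16.10 ✓; ∠DHR = 56.60° ✓; |HR| = 16.60 ✓; ∠HRZ = 53.10° ✓; |RZ| = 23.90 ✓; ∠RZT = 135.1° ✓; |ZT| = 23.60 ✓; ∠ZTE = 44.70° ✓; |TE| = 18.20 ✓; ∠TEK = 46.80° ✓; |EK| = 24.80 ✓; ∠EKW = 59.60° ✓; |KW| = 21.30 ✗.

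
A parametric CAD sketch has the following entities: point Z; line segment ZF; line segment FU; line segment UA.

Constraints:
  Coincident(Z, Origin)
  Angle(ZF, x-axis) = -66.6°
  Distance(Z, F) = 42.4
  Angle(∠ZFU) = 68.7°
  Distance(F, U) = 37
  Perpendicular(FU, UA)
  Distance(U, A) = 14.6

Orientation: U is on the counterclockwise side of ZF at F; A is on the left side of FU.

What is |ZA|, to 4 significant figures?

32.96

Z is at the origin; ZF runs at -66.6° with length 42.4, so F = 42.4·(cos -66.6°, sin -66.6°) = (16.84, -38.91). ∠ZFU = 68.7°, so FU runs at -66.6° + (180° − 68.7°) = 44.70° from the x-axis; with |FU| = 37.0, U = F + 37.0·(cos 44.70°, sin 44.70°) = (43.14, -12.89). The perpendicularity gives UA at right angles to FU; with |UA| = 14.6 on the left of FU, A = U + 14.6·(-0.7034, 0.7108) = (32.87, -2.510). Then |ZA| = |A − Z| = 32.96.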